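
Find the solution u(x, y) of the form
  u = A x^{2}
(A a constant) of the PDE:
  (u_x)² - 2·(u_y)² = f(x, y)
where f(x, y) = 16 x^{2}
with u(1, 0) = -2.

Substitute the ansatz u = A x^{2} into the left-hand side.
Derivatives of the ansatz:
  u_x = 2 A x
  u_y = 0
Term by term:
  (u_x)² = 4 A^{2} x^{2}
  -2·(u_y)² = 0
So the left-hand side equals
  4 A^{2} x^{2}
This must equal f(x, y) = 16 x^{2} identically.
Matching coefficients of the independent functions:
  [x^{2}]:  4 A^{2} = 16
These equations allow (A) = (-2) or (2).
Impose the point condition(s):
  u(1, 0) = -2  ⟹  A = -2
Only A = -2 satisfies everything.
Hence u(x, y) = - 2 x^{2}.

Answer: u(x, y) = - 2 x^{2}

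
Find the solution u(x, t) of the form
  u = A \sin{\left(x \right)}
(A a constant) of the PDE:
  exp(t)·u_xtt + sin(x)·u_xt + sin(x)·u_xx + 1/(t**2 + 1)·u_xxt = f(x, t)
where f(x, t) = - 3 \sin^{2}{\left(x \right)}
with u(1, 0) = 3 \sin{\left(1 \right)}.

Substitute the ansatz u = A \sin{\left(x \right)} into the left-hand side.
Derivatives of the ansatz:
  u_xtt = 0
  u_xt = 0
  u_xx = - A \sin{\left(x \right)}
  u_xxt = 0
Term by term:
  exp(t)·u_xtt = 0
  sin(x)·u_xt = 0
  sin(x)·u_xx = - A \sin^{2}{\left(x \right)}
  1/(t**2 + 1)·u_xxt = 0
So the left-hand side equals
  - A \sin^{2}{\left(x \right)}
This must equal f(x, t) = - 3 \sin^{2}{\left(x \right)} identically.
Matching coefficients of the independent functions:
  [\sin^{2}{\left(x \right)}]:  - A = -3
Solving: A = 3.
Check against the point condition:
  u(1, 0) = 3 \sin{\left(1 \right)}  ⟹  A \sin{\left(1 \right)} = 3 \sin{\left(1 \right)}  ✓
Hence u(x, t) = 3 \sin{\left(x \right)}.

Answer: u(x, t) = 3 \sin{\left(x \right)}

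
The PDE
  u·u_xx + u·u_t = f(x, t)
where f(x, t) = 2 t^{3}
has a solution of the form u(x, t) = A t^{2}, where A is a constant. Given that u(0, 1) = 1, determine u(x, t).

Answer: u(x, t) = t^{2}

Derivation:
Substitute the ansatz u = A t^{2} into the left-hand side.
Derivatives of the ansatz:
  u_xx = 0
  u_t = 2 A t
Term by term:
  u·u_xx = 0
  u·u_t = 2 A^{2} t^{3}
So the left-hand side equals
  2 A^{2} t^{3}
This must equal f(x, t) = 2 t^{3} identically.
Matching coefficients of the independent functions:
  [t^{3}]:  2 A^{2} = 2
These equations allow (A) = (-1) or (1).
Impose the point condition(s):
  u(0, 1) = 1  ⟹  A = 1
Only A = 1 satisfies everything.
Hence u(x, t) = t^{2}.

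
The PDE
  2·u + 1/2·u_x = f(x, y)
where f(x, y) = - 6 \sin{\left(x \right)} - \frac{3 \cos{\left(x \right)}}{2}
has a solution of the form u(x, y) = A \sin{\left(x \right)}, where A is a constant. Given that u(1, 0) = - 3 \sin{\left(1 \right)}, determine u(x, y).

Substitute the ansatz u = A \sin{\left(x \right)} into the left-hand side.
Derivatives of the ansatz:
  u_x = A \cos{\left(x \right)}
Term by term:
  2·u = 2 A \sin{\left(x \right)}
  1/2·u_x = \frac{A \cos{\left(x \right)}}{2}
So the left-hand side equals
  2 A \sin{\left(x \right)} + \frac{A \cos{\left(x \right)}}{2}
This must equal f(x, y) = - 6 \sin{\left(x \right)} - \frac{3 \cos{\left(x \right)}}{2} identically.
Matching coefficients of the independent functions:
  [\sin{\left(x \right)}]:  2 A = -6
  [\cos{\left(x \right)}]:  \frac{A}{2} = - \frac{3}{2}
Solving: A = -3.
Check against the point condition:
  u(1, 0) = - 3 \sin{\left(1 \right)}  ⟹  A \sin{\left(1 \right)} = - 3 \sin{\left(1 \right)}  ✓
Hence u(x, y) = - 3 \sin{\left(x \right)}.

Answer: u(x, y) = - 3 \sin{\left(x \right)}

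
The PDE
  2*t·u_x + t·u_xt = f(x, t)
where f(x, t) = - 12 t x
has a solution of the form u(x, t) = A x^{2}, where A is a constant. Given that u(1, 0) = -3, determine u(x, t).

Substitute the ansatz u = A x^{2} into the left-hand side.
Derivatives of the ansatz:
  u_x = 2 A x
  u_xt = 0
Term by term:
  2*t·u_x = 4 A t x
  t·u_xt = 0
So the left-hand side equals
  4 A t x
This must equal f(x, t) = - 12 t x identically.
Matching coefficients of the independent functions:
  [t x]:  4 A = -12
Solving: A = -3.
Check against the point condition:
  u(1, 0) = -3  ⟹  A = -3  ✓
Hence u(x, t) = - 3 x^{2}.

Answer: u(x, t) = - 3 x^{2}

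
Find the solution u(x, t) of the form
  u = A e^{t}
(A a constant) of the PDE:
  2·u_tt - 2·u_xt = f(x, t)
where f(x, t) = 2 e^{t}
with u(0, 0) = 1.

Answer: u(x, t) = e^{t}

Derivation:
Substitute the ansatz u = A e^{t} into the left-hand side.
Derivatives of the ansatz:
  u_tt = A e^{t}
  u_xt = 0
Term by term:
  2·u_tt = 2 A e^{t}
  -2·u_xt = 0
So the left-hand side equals
  2 A e^{t}
This must equal f(x, t) = 2 e^{t} identically.
Matching coefficients of the independent functions:
  [e^{t}]:  2 A = 2
Solving: A = 1.
Check against the point condition:
  u(0, 0) = 1  ⟹  A = 1  ✓
Hence u(x, t) = e^{t}.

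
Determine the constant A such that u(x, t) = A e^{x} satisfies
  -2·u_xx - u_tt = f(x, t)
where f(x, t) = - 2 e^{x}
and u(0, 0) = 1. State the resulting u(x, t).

Substitute the ansatz u = A e^{x} into the left-hand side.
Derivatives of the ansatz:
  u_xx = A e^{x}
  u_tt = 0
Term by term:
  -2·u_xx = - 2 A e^{x}
  -u_tt = 0
So the left-hand side equals
  - 2 A e^{x}
This must equal f(x, t) = - 2 e^{x} identically.
Matching coefficients of the independent functions:
  [e^{x}]:  - 2 A = -2
Solving: A = 1.
Check against the point condition:
  u(0, 0) = 1  ⟹  A = 1  ✓
Hence u(x, t) = e^{x}.

Answer: u(x, t) = e^{x}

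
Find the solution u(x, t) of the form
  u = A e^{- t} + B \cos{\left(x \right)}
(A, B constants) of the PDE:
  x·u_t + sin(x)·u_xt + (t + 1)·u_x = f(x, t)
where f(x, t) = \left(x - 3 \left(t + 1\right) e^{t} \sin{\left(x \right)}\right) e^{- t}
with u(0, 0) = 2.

Substitute the ansatz u = A e^{- t} + B \cos{\left(x \right)} into the left-hand side.
Derivatives of the ansatz:
  u_t = - A e^{- t}
  u_xt = 0
  u_x = - B \sin{\left(x \right)}
Term by term:
  x·u_t = - A x e^{- t}
  sin(x)·u_xt = 0
  (t + 1)·u_x = - B t \sin{\left(x \right)} - B \sin{\left(x \right)}
So the left-hand side equals
  - A x e^{- t} - B t \sin{\left(x \right)} - B \sin{\left(x \right)}
This must equal f(x, t) identically; expanded, f = - 3 t \sin{\left(x \right)} + x e^{- t} - 3 \sin{\left(x \right)}.
Matching coefficients of the independent functions:
  [t \sin{\left(x \right)}, \sin{\left(x \right)}]:  - B = -3
  [x e^{- t}]:  - A = 1
Solving: A = -1, B = 3.
Check against the point condition:
  u(0, 0) = 2  ⟹  A + B = 2  ✓
Hence u(x, t) = 3 \cos{\left(x \right)} - e^{- t}.

Answer: u(x, t) = 3 \cos{\left(x \right)} - e^{- t}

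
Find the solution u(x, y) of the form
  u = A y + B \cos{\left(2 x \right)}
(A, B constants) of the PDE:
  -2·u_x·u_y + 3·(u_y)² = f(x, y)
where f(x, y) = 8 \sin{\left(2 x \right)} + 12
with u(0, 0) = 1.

Substitute the ansatz u = A y + B \cos{\left(2 x \right)} into the left-hand side.
Derivatives of the ansatz:
  u_x = - 2 B \sin{\left(2 x \right)}
  u_y = A
Term by term:
  -2·u_x·u_y = 4 A B \sin{\left(2 x \right)}
  3·(u_y)² = 3 A^{2}
So the left-hand side equals
  3 A^{2} + 4 A B \sin{\left(2 x \right)}
This must equal f(x, y) = 8 \sin{\left(2 x \right)} + 12 identically.
Matching coefficients of the independent functions:
  [constant term]:  3 A^{2} = 12
  [\sin{\left(2 x \right)}]:  4 A B = 8
These equations allow (A, B) = (-2, -1) or (2, 1).
Impose the point condition(s):
  u(0, 0) = 1  ⟹  B = 1
Only A = 2, B = 1 satisfies everything.
Hence u(x, y) = 2 y + \cos{\left(2 x \right)}.

Answer: u(x, y) = 2 y + \cos{\left(2 x \right)}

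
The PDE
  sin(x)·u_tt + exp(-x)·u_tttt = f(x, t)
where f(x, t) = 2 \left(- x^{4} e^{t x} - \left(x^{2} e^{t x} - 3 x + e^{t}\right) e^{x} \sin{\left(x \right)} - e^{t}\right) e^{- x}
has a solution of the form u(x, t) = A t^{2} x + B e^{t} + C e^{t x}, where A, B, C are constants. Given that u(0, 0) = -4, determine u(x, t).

Answer: u(x, t) = 3 t^{2} x - 2 e^{t} - 2 e^{t x}

Derivation:
Substitute the ansatz u = A t^{2} x + B e^{t} + C e^{t x} into the left-hand side.
Derivatives of the ansatz:
  u_tt = 2 A x + B e^{t} + C x^{2} e^{t x}
  u_tttt = B e^{t} + C x^{4} e^{t x}
Term by term:
  sin(x)·u_tt = 2 A x \sin{\left(x \right)} + B e^{t} \sin{\left(x \right)} + C x^{2} e^{t x} \sin{\left(x \right)}
  exp(-x)·u_tttt = B e^{t} e^{- x} + C x^{4} e^{- x} e^{t x}
So the left-hand side equals
  2 A x \sin{\left(x \right)} + B e^{t} \sin{\left(x \right)} + B e^{t} e^{- x} + C x^{4} e^{- x} e^{t x} + C x^{2} e^{t x} \sin{\left(x \right)}
This must equal f(x, t) identically; expanded, f = - 2 x^{4} e^{- x} e^{t x} - 2 x^{2} e^{t x} \sin{\left(x \right)} + 6 x \sin{\left(x \right)} - 2 e^{t} \sin{\left(x \right)} - 2 e^{t} e^{- x}.
Matching coefficients of the independent functions:
  [x \sin{\left(x \right)}]:  2 A = 6
  [e^{t} e^{- x}, e^{t} \sin{\left(x \right)}]:  B = -2
  [x^{2} e^{t x} \sin{\left(x \right)}, x^{4} e^{- x} e^{t x}]:  C = -2
Solving: A = 3, B = -2, C = -2.
Check against the point condition:
  u(0, 0) = -4  ⟹  B + C = -4  ✓
Hence u(x, t) = 3 t^{2} x - 2 e^{t} - 2 e^{t x}.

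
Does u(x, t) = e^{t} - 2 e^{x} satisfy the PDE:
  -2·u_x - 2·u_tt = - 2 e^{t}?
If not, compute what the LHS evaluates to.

Evaluate each term of the left-hand side for u = e^{t} - 2 e^{x}.
Derivatives:
  u_x = - 2 e^{x}
  u_tt = e^{t}
Terms:
  -2·u_x = 4 e^{x}
  -2·u_tt = - 2 e^{t}
Sum: LHS = - 2 e^{t} + 4 e^{x}
Given right-hand side: - 2 e^{t}. Difference LHS − RHS = 4 e^{x} ≠ 0, so u is not a solution.

Answer: No, the LHS evaluates to - 2 e^{t} + 4 e^{x}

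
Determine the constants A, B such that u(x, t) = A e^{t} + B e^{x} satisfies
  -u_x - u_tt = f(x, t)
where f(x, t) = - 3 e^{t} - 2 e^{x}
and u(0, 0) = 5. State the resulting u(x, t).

Substitute the ansatz u = A e^{t} + B e^{x} into the left-hand side.
Derivatives of the ansatz:
  u_x = B e^{x}
  u_tt = A e^{t}
Term by term:
  -u_x = - B e^{x}
  -u_tt = - A e^{t}
So the left-hand side equals
  - A e^{t} - B e^{x}
This must equal f(x, t) = - 3 e^{t} - 2 e^{x} identically.
Matching coefficients of the independent functions:
  [e^{t}]:  - A = -3
  [e^{x}]:  - B = -2
Solving: A = 3, B = 2.
Check against the point condition:
  u(0, 0) = 5  ⟹  A + B = 5  ✓
Hence u(x, t) = 3 e^{t} + 2 e^{x}.

Answer: u(x, t) = 3 e^{t} + 2 e^{x}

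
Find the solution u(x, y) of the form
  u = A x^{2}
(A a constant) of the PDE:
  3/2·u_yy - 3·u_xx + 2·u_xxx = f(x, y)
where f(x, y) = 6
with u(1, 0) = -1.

Substitute the ansatz u = A x^{2} into the left-hand side.
Derivatives of the ansatz:
  u_yy = 0
  u_xx = 2 A
  u_xxx = 0
Term by term:
  3/2·u_yy = 0
  -3·u_xx = - 6 A
  2·u_xxx = 0
So the left-hand side equals
  - 6 A
This must equal f(x, y) = 6 identically.
Matching coefficients of the independent functions:
  [constant term]:  - 6 A = 6
Solving: A = -1.
Check against the point condition:
  u(1, 0) = -1  ⟹  A = -1  ✓
Hence u(x, y) = - x^{2}.

Answer: u(x, y) = - x^{2}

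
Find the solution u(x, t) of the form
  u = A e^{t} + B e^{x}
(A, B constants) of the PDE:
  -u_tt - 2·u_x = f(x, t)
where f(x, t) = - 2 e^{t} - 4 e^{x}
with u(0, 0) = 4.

Substitute the ansatz u = A e^{t} + B e^{x} into the left-hand side.
Derivatives of the ansatz:
  u_tt = A e^{t}
  u_x = B e^{x}
Term by term:
  -u_tt = - A e^{t}
  -2·u_x = - 2 B e^{x}
So the left-hand side equals
  - A e^{t} - 2 B e^{x}
This must equal f(x, t) = - 2 e^{t} - 4 e^{x} identically.
Matching coefficients of the independent functions:
  [e^{t}]:  - A = -2
  [e^{x}]:  - 2 B = -4
Solving: A = 2, B = 2.
Check against the point condition:
  u(0, 0) = 4  ⟹  A + B = 4  ✓
Hence u(x, t) = 2 e^{t} + 2 e^{x}.

Answer: u(x, t) = 2 e^{t} + 2 e^{x}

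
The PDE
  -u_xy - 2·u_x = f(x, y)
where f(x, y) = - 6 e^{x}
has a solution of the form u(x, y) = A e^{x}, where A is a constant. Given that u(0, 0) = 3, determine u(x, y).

Substitute the ansatz u = A e^{x} into the left-hand side.
Derivatives of the ansatz:
  u_xy = 0
  u_x = A e^{x}
Term by term:
  -u_xy = 0
  -2·u_x = - 2 A e^{x}
So the left-hand side equals
  - 2 A e^{x}
This must equal f(x, y) = - 6 e^{x} identically.
Matching coefficients of the independent functions:
  [e^{x}]:  - 2 A = -6
Solving: A = 3.
Check against the point condition:
  u(0, 0) = 3  ⟹  A = 3  ✓
Hence u(x, y) = 3 e^{x}.

Answer: u(x, y) = 3 e^{x}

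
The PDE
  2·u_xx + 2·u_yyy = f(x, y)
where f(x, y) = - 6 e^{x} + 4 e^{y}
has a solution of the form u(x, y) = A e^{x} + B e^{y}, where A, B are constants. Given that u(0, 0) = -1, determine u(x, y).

Substitute the ansatz u = A e^{x} + B e^{y} into the left-hand side.
Derivatives of the ansatz:
  u_xx = A e^{x}
  u_yyy = B e^{y}
Term by term:
  2·u_xx = 2 A e^{x}
  2·u_yyy = 2 B e^{y}
So the left-hand side equals
  2 A e^{x} + 2 B e^{y}
This must equal f(x, y) = - 6 e^{x} + 4 e^{y} identically.
Matching coefficients of the independent functions:
  [e^{x}]:  2 A = -6
  [e^{y}]:  2 B = 4
Solving: A = -3, B = 2.
Check against the point condition:
  u(0, 0) = -1  ⟹  A + B = -1  ✓
Hence u(x, y) = - 3 e^{x} + 2 e^{y}.

Answer: u(x, y) = - 3 e^{x} + 2 e^{y}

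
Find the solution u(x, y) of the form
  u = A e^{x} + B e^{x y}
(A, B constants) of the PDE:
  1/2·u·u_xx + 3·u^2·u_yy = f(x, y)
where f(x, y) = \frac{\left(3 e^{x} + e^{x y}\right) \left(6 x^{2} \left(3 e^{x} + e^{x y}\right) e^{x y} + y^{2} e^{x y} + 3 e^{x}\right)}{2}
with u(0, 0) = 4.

Answer: u(x, y) = 3 e^{x} + e^{x y}

Derivation:
Substitute the ansatz u = A e^{x} + B e^{x y} into the left-hand side.
Derivatives of the ansatz:
  u_xx = A e^{x} + B y^{2} e^{x y}
  u_yy = B x^{2} e^{x y}
Term by term:
  1/2·u·u_xx = \frac{A^{2} e^{2 x}}{2} + \frac{A B y^{2} e^{x} e^{x y}}{2} + \frac{A B e^{x} e^{x y}}{2} + \frac{B^{2} y^{2} e^{2 x y}}{2}
  3·u^2·u_yy = 3 A^{2} B x^{2} e^{2 x} e^{x y} + 6 A B^{2} x^{2} e^{x} e^{2 x y} + 3 B^{3} x^{2} e^{3 x y}
So the left-hand side equals
  3 A^{2} B x^{2} e^{2 x} e^{x y} + \frac{A^{2} e^{2 x}}{2} + 6 A B^{2} x^{2} e^{x} e^{2 x y} + \frac{A B y^{2} e^{x} e^{x y}}{2} + \frac{A B e^{x} e^{x y}}{2} + 3 B^{3} x^{2} e^{3 x y} + \frac{B^{2} y^{2} e^{2 x y}}{2}
This must equal f(x, y) identically; expanded, f = 27 x^{2} e^{2 x} e^{x y} + 18 x^{2} e^{x} e^{2 x y} + 3 x^{2} e^{3 x y} + \frac{3 y^{2} e^{x} e^{x y}}{2} + \frac{y^{2} e^{2 x y}}{2} + \frac{9 e^{2 x}}{2} + \frac{3 e^{x} e^{x y}}{2}.
Matching coefficients of the independent functions:
  [x^{2} e^{3 x y}]:  3 B^{3} = 3
  [y^{2} e^{2 x y}]:  \frac{B^{2}}{2} = \frac{1}{2}
  [e^{x} e^{x y}, y^{2} e^{x} e^{x y}]:  \frac{A B}{2} = \frac{3}{2}
  [x^{2} e^{x} e^{2 x y}]:  6 A B^{2} = 18
  [x^{2} e^{2 x} e^{x y}]:  3 A^{2} B = 27
  [e^{2 x}]:  \frac{A^{2}}{2} = \frac{9}{2}
Solving: A = 3, B = 1.
Check against the point condition:
  u(0, 0) = 4  ⟹  A + B = 4  ✓
Hence u(x, y) = 3 e^{x} + e^{x y}.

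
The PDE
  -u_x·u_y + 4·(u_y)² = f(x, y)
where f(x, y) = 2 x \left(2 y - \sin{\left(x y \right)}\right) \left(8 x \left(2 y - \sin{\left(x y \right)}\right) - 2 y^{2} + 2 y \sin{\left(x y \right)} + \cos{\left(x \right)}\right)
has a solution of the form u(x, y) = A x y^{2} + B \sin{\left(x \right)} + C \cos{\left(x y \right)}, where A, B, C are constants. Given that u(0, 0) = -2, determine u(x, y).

Answer: u(x, y) = - 2 x y^{2} + \sin{\left(x \right)} - 2 \cos{\left(x y \right)}

Derivation:
Substitute the ansatz u = A x y^{2} + B \sin{\left(x \right)} + C \cos{\left(x y \right)} into the left-hand side.
Derivatives of the ansatz:
  u_x = A y^{2} + B \cos{\left(x \right)} - C y \sin{\left(x y \right)}
  u_y = 2 A x y - C x \sin{\left(x y \right)}
Term by term:
  -u_x·u_y = - 2 A^{2} x y^{3} - 2 A B x y \cos{\left(x \right)} + 3 A C x y^{2} \sin{\left(x y \right)} + B C x \sin{\left(x y \right)} \cos{\left(x \right)} - C^{2} x y \sin^{2}{\left(x y \right)}
  4·(u_y)² = 16 A^{2} x^{2} y^{2} - 16 A C x^{2} y \sin{\left(x y \right)} + 4 C^{2} x^{2} \sin^{2}{\left(x y \right)}
So the left-hand side equals
  16 A^{2} x^{2} y^{2} - 2 A^{2} x y^{3} - 2 A B x y \cos{\left(x \right)} - 16 A C x^{2} y \sin{\left(x y \right)} + 3 A C x y^{2} \sin{\left(x y \right)} + B C x \sin{\left(x y \right)} \cos{\left(x \right)} + 4 C^{2} x^{2} \sin^{2}{\left(x y \right)} - C^{2} x y \sin^{2}{\left(x y \right)}
This must equal f(x, y) identically; expanded, f = 64 x^{2} y^{2} - 64 x^{2} y \sin{\left(x y \right)} + 16 x^{2} \sin^{2}{\left(x y \right)} - 8 x y^{3} + 12 x y^{2} \sin{\left(x y \right)} - 4 x y \sin^{2}{\left(x y \right)} + 4 x y \cos{\left(x \right)} - 2 x \sin{\left(x y \right)} \cos{\left(x \right)}.
Matching coefficients of the independent functions:
  [x y^{3}]:  - 2 A^{2} = -8
  [x^{2} y^{2}]:  16 A^{2} = 64
  [x^{2} \sin^{2}{\left(x y \right)}]:  4 C^{2} = 16
  [x y \sin^{2}{\left(x y \right)}]:  - C^{2} = -4
  [x y \cos{\left(x \right)}]:  - 2 A B = 4
  [x y^{2} \sin{\left(x y \right)}]:  3 A C = 12
  [x \sin{\left(x y \right)} \cos{\left(x \right)}]:  B C = -2
  [x^{2} y \sin{\left(x y \right)}]:  - 16 A C = -64
These equations allow (A, B, C) = (-2, 1, -2) or (2, -1, 2).
Impose the point condition(s):
  u(0, 0) = -2  ⟹  C = -2
Only A = -2, B = 1, C = -2 satisfies everything.
Hence u(x, y) = - 2 x y^{2} + \sin{\left(x \right)} - 2 \cos{\left(x y \right)}.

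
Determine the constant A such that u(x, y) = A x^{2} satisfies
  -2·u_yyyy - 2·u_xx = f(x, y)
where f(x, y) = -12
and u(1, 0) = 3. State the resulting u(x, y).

Answer: u(x, y) = 3 x^{2}

Derivation:
Substitute the ansatz u = A x^{2} into the left-hand side.
Derivatives of the ansatz:
  u_yyyy = 0
  u_xx = 2 A
Term by term:
  -2·u_yyyy = 0
  -2·u_xx = - 4 A
So the left-hand side equals
  - 4 A
This must equal f(x, y) = -12 identically.
Matching coefficients of the independent functions:
  [constant term]:  - 4 A = -12
Solving: A = 3.
Check against the point condition:
  u(1, 0) = 3  ⟹  A = 3  ✓
Hence u(x, y) = 3 x^{2}.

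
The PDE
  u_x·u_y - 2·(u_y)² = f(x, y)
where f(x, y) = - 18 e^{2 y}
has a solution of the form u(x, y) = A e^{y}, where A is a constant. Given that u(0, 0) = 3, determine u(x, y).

Substitute the ansatz u = A e^{y} into the left-hand side.
Derivatives of the ansatz:
  u_x = 0
  u_y = A e^{y}
Term by term:
  u_x·u_y = 0
  -2·(u_y)² = - 2 A^{2} e^{2 y}
So the left-hand side equals
  - 2 A^{2} e^{2 y}
This must equal f(x, y) = - 18 e^{2 y} identically.
Matching coefficients of the independent functions:
  [e^{2 y}]:  - 2 A^{2} = -18
These equations allow (A) = (-3) or (3).
Impose the point condition(s):
  u(0, 0) = 3  ⟹  A = 3
Only A = 3 satisfies everything.
Hence u(x, y) = 3 e^{y}.

Answer: u(x, y) = 3 e^{y}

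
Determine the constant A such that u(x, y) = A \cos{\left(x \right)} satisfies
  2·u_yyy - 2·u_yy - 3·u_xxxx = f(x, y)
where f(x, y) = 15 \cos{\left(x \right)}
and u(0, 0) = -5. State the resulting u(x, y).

Substitute the ansatz u = A \cos{\left(x \right)} into the left-hand side.
Derivatives of the ansatz:
  u_yyy = 0
  u_yy = 0
  u_xxxx = A \cos{\left(x \right)}
Term by term:
  2·u_yyy = 0
  -2·u_yy = 0
  -3·u_xxxx = - 3 A \cos{\left(x \right)}
So the left-hand side equals
  - 3 A \cos{\left(x \right)}
This must equal f(x, y) = 15 \cos{\left(x \right)} identically.
Matching coefficients of the independent functions:
  [\cos{\left(x \right)}]:  - 3 A = 15
Solving: A = -5.
Check against the point condition:
  u(0, 0) = -5  ⟹  A = -5  ✓
Hence u(x, y) = - 5 \cos{\left(x \right)}.

Answer: u(x, y) = - 5 \cos{\left(x \right)}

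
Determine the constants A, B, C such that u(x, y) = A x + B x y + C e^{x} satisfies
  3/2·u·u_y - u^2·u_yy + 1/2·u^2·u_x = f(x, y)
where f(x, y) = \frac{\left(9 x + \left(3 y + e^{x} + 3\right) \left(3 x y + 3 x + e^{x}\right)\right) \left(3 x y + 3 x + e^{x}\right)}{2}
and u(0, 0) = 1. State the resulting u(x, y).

Substitute the ansatz u = A x + B x y + C e^{x} into the left-hand side.
Derivatives of the ansatz:
  u_y = B x
  u_yy = 0
  u_x = A + B y + C e^{x}
Term by term:
  3/2·u·u_y = \frac{3 A B x^{2}}{2} + \frac{3 B^{2} x^{2} y}{2} + \frac{3 B C x e^{x}}{2}
  -u^2·u_yy = 0
  1/2·u^2·u_x = \frac{A^{3} x^{2}}{2} + \frac{3 A^{2} B x^{2} y}{2} + \frac{A^{2} C x^{2} e^{x}}{2} + A^{2} C x e^{x} + \frac{3 A B^{2} x^{2} y^{2}}{2} + A B C x^{2} y e^{x} + 2 A B C x y e^{x} + A C^{2} x e^{2 x} + \frac{A C^{2} e^{2 x}}{2} + \frac{B^{3} x^{2} y^{3}}{2} + \frac{B^{2} C x^{2} y^{2} e^{x}}{2} + B^{2} C x y^{2} e^{x} + B C^{2} x y e^{2 x} + \frac{B C^{2} y e^{2 x}}{2} + \frac{C^{3} e^{3 x}}{2}
So the left-hand side equals
  \frac{A^{3} x^{2}}{2} + \frac{3 A^{2} B x^{2} y}{2} + \frac{A^{2} C x^{2} e^{x}}{2} + A^{2} C x e^{x} + \frac{3 A B^{2} x^{2} y^{2}}{2} + A B C x^{2} y e^{x} + 2 A B C x y e^{x} + \frac{3 A B x^{2}}{2} + A C^{2} x e^{2 x} + \frac{A C^{2} e^{2 x}}{2} + \frac{B^{3} x^{2} y^{3}}{2} + \frac{B^{2} C x^{2} y^{2} e^{x}}{2} + B^{2} C x y^{2} e^{x} + \frac{3 B^{2} x^{2} y}{2} + B C^{2} x y e^{2 x} + \frac{B C^{2} y e^{2 x}}{2} + \frac{3 B C x e^{x}}{2} + \frac{C^{3} e^{3 x}}{2}
This must equal f(x, y) identically; expanded, f = \frac{27 x^{2} y^{3}}{2} + \frac{9 x^{2} y^{2} e^{x}}{2} + \frac{81 x^{2} y^{2}}{2} + 9 x^{2} y e^{x} + 54 x^{2} y + \frac{9 x^{2} e^{x}}{2} + 27 x^{2} + 9 x y^{2} e^{x} + 3 x y e^{2 x} + 18 x y e^{x} + 3 x e^{2 x} + \frac{27 x e^{x}}{2} + \frac{3 y e^{2 x}}{2} + \frac{e^{3 x}}{2} + \frac{3 e^{2 x}}{2}.
Matching coefficients of the independent functions:
(each divided by its leading coefficient; functions giving the same equation are listed together)
  [x^{2}]:  A^{3} + 3 A B - 54 = 0
  [x e^{x}]:  A^{2} C + \frac{3 B C}{2} - \frac{27}{2} = 0
  [x e^{2 x}, e^{2 x}]:  A C^{2} - 3 = 0
  [x^{2} y]:  A^{2} B + B^{2} - 36 = 0
  [x^{2} y^{2}]:  A B^{2} - 27 = 0
  [x^{2} y^{3}]:  B^{3} - 27 = 0
  [x^{2} e^{x}]:  A^{2} C - 9 = 0
  [y e^{2 x}, x y e^{2 x}]:  B C^{2} - 3 = 0
  [x y e^{x}, x^{2} y e^{x}]:  A B C - 9 = 0
  [x y^{2} e^{x}, x^{2} y^{2} e^{x}]:  B^{2} C - 9 = 0
  [e^{3 x}]:  C^{3} - 1 = 0
Solving: A = 3, B = 3, C = 1.
Check against the point condition:
  u(0, 0) = 1  ⟹  C = 1  ✓
Hence u(x, y) = 3 x y + 3 x + e^{x}.

Answer: u(x, y) = 3 x y + 3 x + e^{x}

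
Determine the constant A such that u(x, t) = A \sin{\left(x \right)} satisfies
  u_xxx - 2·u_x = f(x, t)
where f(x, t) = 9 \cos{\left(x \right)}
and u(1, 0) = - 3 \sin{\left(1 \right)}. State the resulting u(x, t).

Substitute the ansatz u = A \sin{\left(x \right)} into the left-hand side.
Derivatives of the ansatz:
  u_xxx = - A \cos{\left(x \right)}
  u_x = A \cos{\left(x \right)}
Term by term:
  u_xxx = - A \cos{\left(x \right)}
  -2·u_x = - 2 A \cos{\left(x \right)}
So the left-hand side equals
  - 3 A \cos{\left(x \right)}
This must equal f(x, t) = 9 \cos{\left(x \right)} identically.
Matching coefficients of the independent functions:
  [\cos{\left(x \right)}]:  - 3 A = 9
Solving: A = -3.
Check against the point condition:
  u(1, 0) = - 3 \sin{\left(1 \right)}  ⟹  A \sin{\left(1 \right)} = - 3 \sin{\left(1 \right)}  ✓
Hence u(x, t) = - 3 \sin{\left(x \right)}.

Answer: u(x, t) = - 3 \sin{\left(x \right)}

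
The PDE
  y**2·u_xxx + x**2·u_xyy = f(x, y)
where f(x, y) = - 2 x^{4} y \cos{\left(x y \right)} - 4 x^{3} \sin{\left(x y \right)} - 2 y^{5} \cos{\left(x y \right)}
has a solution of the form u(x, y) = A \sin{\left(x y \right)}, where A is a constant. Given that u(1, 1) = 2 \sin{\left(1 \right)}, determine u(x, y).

Answer: u(x, y) = 2 \sin{\left(x y \right)}

Derivation:
Substitute the ansatz u = A \sin{\left(x y \right)} into the left-hand side.
Derivatives of the ansatz:
  u_xxx = - A y^{3} \cos{\left(x y \right)}
  u_xyy = - A x^{2} y \cos{\left(x y \right)} - 2 A x \sin{\left(x y \right)}
Term by term:
  y**2·u_xxx = - A y^{5} \cos{\left(x y \right)}
  x**2·u_xyy = - A x^{4} y \cos{\left(x y \right)} - 2 A x^{3} \sin{\left(x y \right)}
So the left-hand side equals
  - A x^{4} y \cos{\left(x y \right)} - 2 A x^{3} \sin{\left(x y \right)} - A y^{5} \cos{\left(x y \right)}
This must equal f(x, y) = - 2 x^{4} y \cos{\left(x y \right)} - 4 x^{3} \sin{\left(x y \right)} - 2 y^{5} \cos{\left(x y \right)} identically.
Matching coefficients of the independent functions:
  [x^{3} \sin{\left(x y \right)}]:  - 2 A = -4
  [y^{5} \cos{\left(x y \right)}, x^{4} y \cos{\left(x y \right)}]:  - A = -2
Solving: A = 2.
Check against the point condition:
  u(1, 1) = 2 \sin{\left(1 \right)}  ⟹  A \sin{\left(1 \right)} = 2 \sin{\left(1 \right)}  ✓
Hence u(x, y) = 2 \sin{\left(x y \right)}.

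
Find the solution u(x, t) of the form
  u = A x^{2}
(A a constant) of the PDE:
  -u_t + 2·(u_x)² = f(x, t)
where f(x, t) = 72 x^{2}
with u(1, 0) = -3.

Answer: u(x, t) = - 3 x^{2}

Derivation:
Substitute the ansatz u = A x^{2} into the left-hand side.
Derivatives of the ansatz:
  u_t = 0
  u_x = 2 A x
Term by term:
  -u_t = 0
  2·(u_x)² = 8 A^{2} x^{2}
So the left-hand side equals
  8 A^{2} x^{2}
This must equal f(x, t) = 72 x^{2} identically.
Matching coefficients of the independent functions:
  [x^{2}]:  8 A^{2} = 72
These equations allow (A) = (-3) or (3).
Impose the point condition(s):
  u(1, 0) = -3  ⟹  A = -3
Only A = -3 satisfies everything.
Hence u(x, t) = - 3 x^{2}.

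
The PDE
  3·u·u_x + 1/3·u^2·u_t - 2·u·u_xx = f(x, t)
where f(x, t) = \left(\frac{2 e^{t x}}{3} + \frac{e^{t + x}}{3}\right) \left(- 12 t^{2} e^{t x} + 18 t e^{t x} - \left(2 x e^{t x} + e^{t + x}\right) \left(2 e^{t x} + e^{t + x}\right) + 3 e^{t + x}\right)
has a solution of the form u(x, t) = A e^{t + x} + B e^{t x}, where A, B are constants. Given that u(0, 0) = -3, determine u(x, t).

Answer: u(x, t) = - 2 e^{t x} - e^{t + x}

Derivation:
Substitute the ansatz u = A e^{t + x} + B e^{t x} into the left-hand side.
Derivatives of the ansatz:
  u_x = A e^{t} e^{x} + B t e^{t x}
  u_t = A e^{t} e^{x} + B x e^{t x}
  u_xx = A e^{t} e^{x} + B t^{2} e^{t x}
Term by term:
  3·u·u_x = 3 A^{2} e^{2 t} e^{2 x} + 3 A B t e^{t} e^{x} e^{t x} + 3 A B e^{t} e^{x} e^{t x} + 3 B^{2} t e^{2 t x}
  1/3·u^2·u_t = \frac{A^{3} e^{3 t} e^{3 x}}{3} + \frac{A^{2} B x e^{2 t} e^{2 x} e^{t x}}{3} + \frac{2 A^{2} B e^{2 t} e^{2 x} e^{t x}}{3} + \frac{2 A B^{2} x e^{t} e^{x} e^{2 t x}}{3} + \frac{A B^{2} e^{t} e^{x} e^{2 t x}}{3} + \frac{B^{3} x e^{3 t x}}{3}
  -2·u·u_xx = - 2 A^{2} e^{2 t} e^{2 x} - 2 A B t^{2} e^{t} e^{x} e^{t x} - 2 A B e^{t} e^{x} e^{t x} - 2 B^{2} t^{2} e^{2 t x}
So the left-hand side equals
  \frac{A^{3} e^{3 t} e^{3 x}}{3} + \frac{A^{2} B x e^{2 t} e^{2 x} e^{t x}}{3} + \frac{2 A^{2} B e^{2 t} e^{2 x} e^{t x}}{3} + A^{2} e^{2 t} e^{2 x} + \frac{2 A B^{2} x e^{t} e^{x} e^{2 t x}}{3} + \frac{A B^{2} e^{t} e^{x} e^{2 t x}}{3} - 2 A B t^{2} e^{t} e^{x} e^{t x} + 3 A B t e^{t} e^{x} e^{t x} + A B e^{t} e^{x} e^{t x} + \frac{B^{3} x e^{3 t x}}{3} - 2 B^{2} t^{2} e^{2 t x} + 3 B^{2} t e^{2 t x}
This must equal f(x, t) identically; expanded, f = - 4 t^{2} e^{t} e^{x} e^{t x} - 8 t^{2} e^{2 t x} + 6 t e^{t} e^{x} e^{t x} + 12 t e^{2 t x} - \frac{2 x e^{2 t} e^{2 x} e^{t x}}{3} - \frac{8 x e^{t} e^{x} e^{2 t x}}{3} - \frac{8 x e^{3 t x}}{3} - \frac{e^{3 t} e^{3 x}}{3} - \frac{4 e^{2 t} e^{2 x} e^{t x}}{3} + e^{2 t} e^{2 x} - \frac{4 e^{t} e^{x} e^{2 t x}}{3} + 2 e^{t} e^{x} e^{t x}.
Matching coefficients of the independent functions:
  [t e^{2 t x}]:  3 B^{2} = 12
  [t^{2} e^{2 t x}]:  - 2 B^{2} = -8
  [x e^{3 t x}]:  \frac{B^{3}}{3} = - \frac{8}{3}
  [e^{2 t} e^{2 x}]:  A^{2} = 1
  [e^{3 t} e^{3 x}]:  \frac{A^{3}}{3} = - \frac{1}{3}
  [e^{t} e^{x} e^{t x}]:  A B = 2
  [e^{t} e^{x} e^{2 t x}]:  \frac{A B^{2}}{3} = - \frac{4}{3}
  [e^{2 t} e^{2 x} e^{t x}]:  \frac{2 A^{2} B}{3} = - \frac{4}{3}
  [t e^{t} e^{x} e^{t x}]:  3 A B = 6
  [t^{2} e^{t} e^{x} e^{t x}]:  - 2 A B = -4
  [x e^{t} e^{x} e^{2 t x}]:  \frac{2 A B^{2}}{3} = - \frac{8}{3}
  [x e^{2 t} e^{2 x} e^{t x}]:  \frac{A^{2} B}{3} = - \frac{2}{3}
Solving: A = -1, B = -2.
Check against the point condition:
  u(0, 0) = -3  ⟹  A + B = -3  ✓
Hence u(x, t) = - 2 e^{t x} - e^{t + x}.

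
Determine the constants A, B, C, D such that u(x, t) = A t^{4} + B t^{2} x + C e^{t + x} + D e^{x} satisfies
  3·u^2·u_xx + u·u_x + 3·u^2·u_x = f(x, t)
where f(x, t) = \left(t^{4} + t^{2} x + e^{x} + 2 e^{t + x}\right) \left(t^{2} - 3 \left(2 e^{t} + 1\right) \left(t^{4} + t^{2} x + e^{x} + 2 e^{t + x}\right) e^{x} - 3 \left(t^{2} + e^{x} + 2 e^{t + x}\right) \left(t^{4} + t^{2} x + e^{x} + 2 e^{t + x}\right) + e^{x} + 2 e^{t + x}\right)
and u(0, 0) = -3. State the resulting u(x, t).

Substitute the ansatz u = A t^{4} + B t^{2} x + C e^{t + x} + D e^{x} into the left-hand side.
Derivatives of the ansatz:
  u_xx = C e^{t} e^{x} + D e^{x}
  u_x = B t^{2} + C e^{t} e^{x} + D e^{x}
Term by term:
  3·u^2·u_xx = 3 A^{2} C t^{8} e^{t} e^{x} + 3 A^{2} D t^{8} e^{x} + 6 A B C t^{6} x e^{t} e^{x} + 6 A B D t^{6} x e^{x} + 6 A C^{2} t^{4} e^{2 t} e^{2 x} + 12 A C D t^{4} e^{t} e^{2 x} + 6 A D^{2} t^{4} e^{2 x} + 3 B^{2} C t^{4} x^{2} e^{t} e^{x} + 3 B^{2} D t^{4} x^{2} e^{x} + 6 B C^{2} t^{2} x e^{2 t} e^{2 x} + 12 B C D t^{2} x e^{t} e^{2 x} + 6 B D^{2} t^{2} x e^{2 x} + 3 C^{3} e^{3 t} e^{3 x} + 9 C^{2} D e^{2 t} e^{3 x} + 9 C D^{2} e^{t} e^{3 x} + 3 D^{3} e^{3 x}
  u·u_x = A B t^{6} + A C t^{4} e^{t} e^{x} + A D t^{4} e^{x} + B^{2} t^{4} x + B C t^{2} x e^{t} e^{x} + B C t^{2} e^{t} e^{x} + B D t^{2} x e^{x} + B D t^{2} e^{x} + C^{2} e^{2 t} e^{2 x} + 2 C D e^{t} e^{2 x} + D^{2} e^{2 x}
  3·u^2·u_x = 3 A^{2} B t^{10} + 3 A^{2} C t^{8} e^{t} e^{x} + 3 A^{2} D t^{8} e^{x} + 6 A B^{2} t^{8} x + 6 A B C t^{6} x e^{t} e^{x} + 6 A B C t^{6} e^{t} e^{x} + 6 A B D t^{6} x e^{x} + 6 A B D t^{6} e^{x} + 6 A C^{2} t^{4} e^{2 t} e^{2 x} + 12 A C D t^{4} e^{t} e^{2 x} + 6 A D^{2} t^{4} e^{2 x} + 3 B^{3} t^{6} x^{2} + 3 B^{2} C t^{4} x^{2} e^{t} e^{x} + 6 B^{2} C t^{4} x e^{t} e^{x} + 3 B^{2} D t^{4} x^{2} e^{x} + 6 B^{2} D t^{4} x e^{x} + 6 B C^{2} t^{2} x e^{2 t} e^{2 x} + 3 B C^{2} t^{2} e^{2 t} e^{2 x} + 12 B C D t^{2} x e^{t} e^{2 x} + 6 B C D t^{2} e^{t} e^{2 x} + 6 B D^{2} t^{2} x e^{2 x} + 3 B D^{2} t^{2} e^{2 x} + 3 C^{3} e^{3 t} e^{3 x} + 9 C^{2} D e^{2 t} e^{3 x} + 9 C D^{2} e^{t} e^{3 x} + 3 D^{3} e^{3 x}
Sum these and collect like terms in the independent variables.
This must equal f(x, t) identically; expanded, f = - 3 t^{10} - 6 t^{8} x - 12 t^{8} e^{t} e^{x} - 6 t^{8} e^{x} - 3 t^{6} x^{2} - 24 t^{6} x e^{t} e^{x} - 12 t^{6} x e^{x} - 12 t^{6} e^{t} e^{x} - 6 t^{6} e^{x} + t^{6} - 12 t^{4} x^{2} e^{t} e^{x} - 6 t^{4} x^{2} e^{x} - 12 t^{4} x e^{t} e^{x} - 6 t^{4} x e^{x} + t^{4} x - 48 t^{4} e^{2 t} e^{2 x} - 48 t^{4} e^{t} e^{2 x} + 2 t^{4} e^{t} e^{x} - 12 t^{4} e^{2 x} + t^{4} e^{x} - 48 t^{2} x e^{2 t} e^{2 x} - 48 t^{2} x e^{t} e^{2 x} + 2 t^{2} x e^{t} e^{x} - 12 t^{2} x e^{2 x} + t^{2} x e^{x} - 12 t^{2} e^{2 t} e^{2 x} - 12 t^{2} e^{t} e^{2 x} + 2 t^{2} e^{t} e^{x} - 3 t^{2} e^{2 x} + t^{2} e^{x} - 48 e^{3 t} e^{3 x} - 72 e^{2 t} e^{3 x} + 4 e^{2 t} e^{2 x} - 36 e^{t} e^{3 x} + 4 e^{t} e^{2 x} - 6 e^{3 x} + e^{2 x}.
Matching coefficients of the independent functions:
(each divided by its leading coefficient; functions giving the same equation are listed together)
  [t^{6}]:  A B - 1 = 0
  [t^{10}]:  A^{2} B + 1 = 0
  [t^{2} e^{x}, t^{2} x e^{x}]:  B D - 1 = 0
  [t^{2} e^{2 x}, t^{2} x e^{2 x}]:  B D^{2} + 1 = 0
  [t^{4} x]:  B^{2} - 1 = 0
  [t^{4} e^{x}]:  A D - 1 = 0
  [t^{4} e^{2 x}]:  A D^{2} + 1 = 0
  [t^{6} x^{2}]:  B^{3} + 1 = 0
  [t^{6} e^{x}, t^{6} x e^{x}]:  A B D + 1 = 0
  [t^{8} x]:  A B^{2} + 1 = 0
  [t^{8} e^{x}]:  A^{2} D + 1 = 0
  [e^{t} e^{2 x}]:  C D - 2 = 0
  [e^{t} e^{3 x}]:  C D^{2} + 2 = 0
  [e^{2 t} e^{2 x}]:  C^{2} - 4 = 0
  [e^{2 t} e^{3 x}]:  C^{2} D + 4 = 0
  [e^{3 t} e^{3 x}]:  C^{3} + 8 = 0
  [t^{2} e^{t} e^{x}, t^{2} x e^{t} e^{x}]:  B C - 2 = 0
  [t^{2} e^{t} e^{2 x}, t^{2} x e^{t} e^{2 x}]:  B C D + 2 = 0
  [t^{2} e^{2 t} e^{2 x}, t^{2} x e^{2 t} e^{2 x}]:  B C^{2} + 4 = 0
  [t^{4} x e^{x}, t^{4} x^{2} e^{x}]:  B^{2} D + 1 = 0
  [t^{4} e^{t} e^{x}]:  A C - 2 = 0
  [t^{4} e^{t} e^{2 x}]:  A C D + 2 = 0
  [t^{4} e^{2 t} e^{2 x}]:  A C^{2} + 4 = 0
  [t^{6} e^{t} e^{x}, t^{6} x e^{t} e^{x}]:  A B C + 2 = 0
  [t^{8} e^{t} e^{x}]:  A^{2} C + 2 = 0
  [t^{4} x e^{t} e^{x}, t^{4} x^{2} e^{t} e^{x}]:  B^{2} C + 2 = 0
  [e^{2 x}]:  D^{2} - 1 = 0
  [e^{3 x}]:  D^{3} + 1 = 0
These equations do not fix every constant; impose the point condition(s):
  u(0, 0) = -3  ⟹  C + D = -3
Solving the combined system: A = -1, B = -1, C = -2, D = -1.
Hence u(x, t) = - t^{4} - t^{2} x - e^{x} - 2 e^{t + x}.

Answer: u(x, t) = - t^{4} - t^{2} x - e^{x} - 2 e^{t + x}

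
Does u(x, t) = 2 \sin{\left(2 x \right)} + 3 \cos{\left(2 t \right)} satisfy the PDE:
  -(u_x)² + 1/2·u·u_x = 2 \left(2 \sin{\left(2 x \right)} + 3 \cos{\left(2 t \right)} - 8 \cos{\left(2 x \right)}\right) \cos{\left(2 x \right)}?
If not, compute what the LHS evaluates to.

Evaluate each term of the left-hand side for u = 2 \sin{\left(2 x \right)} + 3 \cos{\left(2 t \right)}.
Derivatives:
  u_x = 4 \cos{\left(2 x \right)}
Terms:
  -(u_x)² = - 16 \cos^{2}{\left(2 x \right)}
  1/2·u·u_x = 2 \left(2 \sin{\left(2 x \right)} + 3 \cos{\left(2 t \right)}\right) \cos{\left(2 x \right)}
Sum: LHS = 2 \left(2 \sin{\left(2 x \right)} + 3 \cos{\left(2 t \right)} - 8 \cos{\left(2 x \right)}\right) \cos{\left(2 x \right)}
This is exactly the given right-hand side, so u is a solution.

Answer: Yes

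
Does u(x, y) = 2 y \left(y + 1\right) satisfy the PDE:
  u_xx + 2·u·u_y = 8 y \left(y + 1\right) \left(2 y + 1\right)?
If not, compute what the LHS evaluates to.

Evaluate each term of the left-hand side for u = 2 y \left(y + 1\right).
Derivatives:
  u_xx = 0
  u_y = 4 y + 2
Terms:
  u_xx = 0
  2·u·u_y = 8 y \left(y + 1\right) \left(2 y + 1\right)
Sum: LHS = 8 y \left(y + 1\right) \left(2 y + 1\right)
This is exactly the given right-hand side, so u is a solution.

Answer: Yes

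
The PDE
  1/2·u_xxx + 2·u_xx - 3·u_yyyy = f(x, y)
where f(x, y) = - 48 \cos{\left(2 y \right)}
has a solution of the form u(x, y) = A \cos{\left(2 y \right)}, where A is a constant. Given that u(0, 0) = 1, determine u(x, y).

Substitute the ansatz u = A \cos{\left(2 y \right)} into the left-hand side.
Derivatives of the ansatz:
  u_xxx = 0
  u_xx = 0
  u_yyyy = 16 A \cos{\left(2 y \right)}
Term by term:
  1/2·u_xxx = 0
  2·u_xx = 0
  -3·u_yyyy = - 48 A \cos{\left(2 y \right)}
So the left-hand side equals
  - 48 A \cos{\left(2 y \right)}
This must equal f(x, y) = - 48 \cos{\left(2 y \right)} identically.
Matching coefficients of the independent functions:
  [\cos{\left(2 y \right)}]:  - 48 A = -48
Solving: A = 1.
Check against the point condition:
  u(0, 0) = 1  ⟹  A = 1  ✓
Hence u(x, y) = \cos{\left(2 y \right)}.

Answer: u(x, y) = \cos{\left(2 y \right)}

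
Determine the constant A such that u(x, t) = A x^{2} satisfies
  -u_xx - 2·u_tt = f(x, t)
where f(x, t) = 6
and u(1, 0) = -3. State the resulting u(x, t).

Substitute the ansatz u = A x^{2} into the left-hand side.
Derivatives of the ansatz:
  u_xx = 2 A
  u_tt = 0
Term by term:
  -u_xx = - 2 A
  -2·u_tt = 0
So the left-hand side equals
  - 2 A
This must equal f(x, t) = 6 identically.
Matching coefficients of the independent functions:
  [constant term]:  - 2 A = 6
Solving: A = -3.
Check against the point condition:
  u(1, 0) = -3  ⟹  A = -3  ✓
Hence u(x, t) = - 3 x^{2}.

Answer: u(x, t) = - 3 x^{2}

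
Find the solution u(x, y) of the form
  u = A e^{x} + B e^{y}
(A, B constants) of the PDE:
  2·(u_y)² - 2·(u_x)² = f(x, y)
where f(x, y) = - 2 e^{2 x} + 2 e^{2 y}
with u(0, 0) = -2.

Answer: u(x, y) = - e^{x} - e^{y}

Derivation:
Substitute the ansatz u = A e^{x} + B e^{y} into the left-hand side.
Derivatives of the ansatz:
  u_y = B e^{y}
  u_x = A e^{x}
Term by term:
  2·(u_y)² = 2 B^{2} e^{2 y}
  -2·(u_x)² = - 2 A^{2} e^{2 x}
So the left-hand side equals
  - 2 A^{2} e^{2 x} + 2 B^{2} e^{2 y}
This must equal f(x, y) = - 2 e^{2 x} + 2 e^{2 y} identically.
Matching coefficients of the independent functions:
  [e^{2 x}]:  - 2 A^{2} = -2
  [e^{2 y}]:  2 B^{2} = 2
These equations allow (A, B) = (-1, -1) or (-1, 1) or (1, -1) or (1, 1).
Impose the point condition(s):
  u(0, 0) = -2  ⟹  A + B = -2
Only A = -1, B = -1 satisfies everything.
Hence u(x, y) = - e^{x} - e^{y}.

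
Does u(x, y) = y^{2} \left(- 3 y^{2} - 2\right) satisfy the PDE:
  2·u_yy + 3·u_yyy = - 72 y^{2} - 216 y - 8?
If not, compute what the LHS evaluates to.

Answer: Yes

Derivation:
Evaluate each term of the left-hand side for u = y^{2} \left(- 3 y^{2} - 2\right).
Derivatives:
  u_yy = - 36 y^{2} - 4
  u_yyy = - 72 y
Terms:
  2·u_yy = - 72 y^{2} - 8
  3·u_yyy = - 216 y
Sum: LHS = - 72 y^{2} - 216 y - 8
This is exactly the given right-hand side, so u is a solution.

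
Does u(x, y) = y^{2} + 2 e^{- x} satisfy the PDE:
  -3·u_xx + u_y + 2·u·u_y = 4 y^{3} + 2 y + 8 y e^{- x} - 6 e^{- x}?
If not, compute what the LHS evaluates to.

Evaluate each term of the left-hand side for u = y^{2} + 2 e^{- x}.
Derivatives:
  u_xx = 2 e^{- x}
  u_y = 2 y
Terms:
  -3·u_xx = - 6 e^{- x}
  u_y = 2 y
  2·u·u_y = 4 y^{3} + 8 y e^{- x}
Sum: LHS = 4 y^{3} + 2 y + 8 y e^{- x} - 6 e^{- x}
This is exactly the given right-hand side, so u is a solution.

Answer: Yes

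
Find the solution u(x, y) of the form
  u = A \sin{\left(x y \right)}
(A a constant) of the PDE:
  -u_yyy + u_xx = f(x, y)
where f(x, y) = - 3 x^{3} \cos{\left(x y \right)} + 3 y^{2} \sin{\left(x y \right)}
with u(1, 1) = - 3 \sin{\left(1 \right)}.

Substitute the ansatz u = A \sin{\left(x y \right)} into the left-hand side.
Derivatives of the ansatz:
  u_yyy = - A x^{3} \cos{\left(x y \right)}
  u_xx = - A y^{2} \sin{\left(x y \right)}
Term by term:
  -u_yyy = A x^{3} \cos{\left(x y \right)}
  u_xx = - A y^{2} \sin{\left(x y \right)}
So the left-hand side equals
  A x^{3} \cos{\left(x y \right)} - A y^{2} \sin{\left(x y \right)}
This must equal f(x, y) = - 3 x^{3} \cos{\left(x y \right)} + 3 y^{2} \sin{\left(x y \right)} identically.
Matching coefficients of the independent functions:
  [x^{3} \cos{\left(x y \right)}]:  A = -3
  [y^{2} \sin{\left(x y \right)}]:  - A = 3
Solving: A = -3.
Check against the point condition:
  u(1, 1) = - 3 \sin{\left(1 \right)}  ⟹  A \sin{\left(1 \right)} = - 3 \sin{\left(1 \right)}  ✓
Hence u(x, y) = - 3 \sin{\left(x y \right)}.

Answer: u(x, y) = - 3 \sin{\left(x y \right)}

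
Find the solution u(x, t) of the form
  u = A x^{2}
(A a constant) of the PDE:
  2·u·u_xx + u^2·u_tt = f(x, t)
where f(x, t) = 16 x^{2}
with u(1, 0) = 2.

Substitute the ansatz u = A x^{2} into the left-hand side.
Derivatives of the ansatz:
  u_xx = 2 A
  u_tt = 0
Term by term:
  2·u·u_xx = 4 A^{2} x^{2}
  u^2·u_tt = 0
So the left-hand side equals
  4 A^{2} x^{2}
This must equal f(x, t) = 16 x^{2} identically.
Matching coefficients of the independent functions:
  [x^{2}]:  4 A^{2} = 16
These equations allow (A) = (-2) or (2).
Impose the point condition(s):
  u(1, 0) = 2  ⟹  A = 2
Only A = 2 satisfies everything.
Hence u(x, t) = 2 x^{2}.

Answer: u(x, t) = 2 x^{2}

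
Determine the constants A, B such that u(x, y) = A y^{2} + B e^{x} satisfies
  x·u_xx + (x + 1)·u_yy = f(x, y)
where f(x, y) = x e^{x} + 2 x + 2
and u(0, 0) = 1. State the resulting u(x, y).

Answer: u(x, y) = y^{2} + e^{x}

Derivation:
Substitute the ansatz u = A y^{2} + B e^{x} into the left-hand side.
Derivatives of the ansatz:
  u_xx = B e^{x}
  u_yy = 2 A
Term by term:
  x·u_xx = B x e^{x}
  (x + 1)·u_yy = 2 A x + 2 A
So the left-hand side equals
  2 A x + 2 A + B x e^{x}
This must equal f(x, y) = x e^{x} + 2 x + 2 identically.
Matching coefficients of the independent functions:
  [constant term, x]:  2 A = 2
  [x e^{x}]:  B = 1
Solving: A = 1, B = 1.
Check against the point condition:
  u(0, 0) = 1  ⟹  B = 1  ✓
Hence u(x, y) = y^{2} + e^{x}.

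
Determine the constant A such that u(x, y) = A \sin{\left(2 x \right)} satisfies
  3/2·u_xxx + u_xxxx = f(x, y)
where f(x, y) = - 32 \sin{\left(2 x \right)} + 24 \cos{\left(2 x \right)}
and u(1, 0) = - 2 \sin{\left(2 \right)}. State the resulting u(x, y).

Answer: u(x, y) = - 2 \sin{\left(2 x \right)}

Derivation:
Substitute the ansatz u = A \sin{\left(2 x \right)} into the left-hand side.
Derivatives of the ansatz:
  u_xxx = - 8 A \cos{\left(2 x \right)}
  u_xxxx = 16 A \sin{\left(2 x \right)}
Term by term:
  3/2·u_xxx = - 12 A \cos{\left(2 x \right)}
  u_xxxx = 16 A \sin{\left(2 x \right)}
So the left-hand side equals
  16 A \sin{\left(2 x \right)} - 12 A \cos{\left(2 x \right)}
This must equal f(x, y) = - 32 \sin{\left(2 x \right)} + 24 \cos{\left(2 x \right)} identically.
Matching coefficients of the independent functions:
  [\sin{\left(2 x \right)}]:  16 A = -32
  [\cos{\left(2 x \right)}]:  - 12 A = 24
Solving: A = -2.
Check against the point condition:
  u(1, 0) = - 2 \sin{\left(2 \right)}  ⟹  A \sin{\left(2 \right)} = - 2 \sin{\left(2 \right)}  ✓
Hence u(x, y) = - 2 \sin{\left(2 x \right)}.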